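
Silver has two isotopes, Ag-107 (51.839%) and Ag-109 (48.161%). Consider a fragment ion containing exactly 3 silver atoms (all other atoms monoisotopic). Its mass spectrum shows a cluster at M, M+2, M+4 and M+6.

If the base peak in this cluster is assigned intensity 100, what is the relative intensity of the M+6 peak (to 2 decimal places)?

(0.51839 + 0.48161)^3 gives M 0.1393, M+2 0.3883, M+4 0.3607, M+6 0.1117; the largest is M+2.
P(M+2) = C(3,1) × 0.51839^2 × 0.48161^1 = 3 × 0.26872819 × 0.48161 = 0.388267 (base)
P(M+6) = C(3,3) × 0.51839^0 × 0.48161^3 = 1 × 1.0000 × 0.11170857 = 0.111709
Relative intensity = 0.111709 / 0.388267 × 100 = 28.77

28.77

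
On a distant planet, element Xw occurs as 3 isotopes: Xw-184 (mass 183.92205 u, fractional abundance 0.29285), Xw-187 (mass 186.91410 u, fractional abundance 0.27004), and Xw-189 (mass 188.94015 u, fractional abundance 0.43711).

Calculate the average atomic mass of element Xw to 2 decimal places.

Weight each isotope mass by its fractional abundance: 0.29285 × 183.92205 + 0.27004 × 186.91410 + 0.43711 × 188.94015
= 53.861572 + 50.474284 + 82.587629 = 186.923485 u

186.92 u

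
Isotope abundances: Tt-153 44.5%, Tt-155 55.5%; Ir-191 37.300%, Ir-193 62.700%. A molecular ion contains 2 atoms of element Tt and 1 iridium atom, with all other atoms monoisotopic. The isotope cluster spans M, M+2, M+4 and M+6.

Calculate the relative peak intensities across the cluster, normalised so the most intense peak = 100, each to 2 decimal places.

17.40 : 72.63 : 100.00 : 45.49

Element Tt pattern (n=2): 0.198025 : 0.49395 : 0.308025
Iridium pattern (n=1): 0.3730 : 0.6270
Convolve the two distributions (both contribute in 2-u steps):
  M: 0.198025×0.3730 = 0.073863
  M+2: 0.198025×0.6270 + 0.49395×0.3730 = 0.308405
  M+4: 0.49395×0.6270 + 0.308025×0.3730 = 0.424600
  M+6: 0.308025×0.6270 = 0.193132
Scale to base peak (0.424600) = 100: 17.40 : 72.63 : 100.00 : 45.49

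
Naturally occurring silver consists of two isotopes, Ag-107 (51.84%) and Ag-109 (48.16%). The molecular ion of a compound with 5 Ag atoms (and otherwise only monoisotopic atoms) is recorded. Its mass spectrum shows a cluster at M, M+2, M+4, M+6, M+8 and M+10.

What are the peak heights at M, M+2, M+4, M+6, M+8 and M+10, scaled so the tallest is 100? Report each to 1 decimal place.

11.6 : 53.8 : 100.0 : 92.9 : 43.2 : 8.0

Expanding (0.5184 + 0.4816)^5:
P(M) = 0.5184^5 = 0.037439
P(M+2) = 5 × 0.5184^4 × 0.4816^1 = 0.173907
P(M+4) = 10 × 0.5184^3 × 0.4816^2 = 0.323123
P(M+6) = 10 × 0.5184^2 × 0.4816^3 = 0.300185
P(M+8) = 5 × 0.5184^1 × 0.4816^4 = 0.139438
P(M+10) = 0.4816^5 = 0.025908
The M+4 peak is largest (0.323123); scaling to 100 gives 11.6 : 53.8 : 100.0 : 92.9 : 43.2 : 8.0.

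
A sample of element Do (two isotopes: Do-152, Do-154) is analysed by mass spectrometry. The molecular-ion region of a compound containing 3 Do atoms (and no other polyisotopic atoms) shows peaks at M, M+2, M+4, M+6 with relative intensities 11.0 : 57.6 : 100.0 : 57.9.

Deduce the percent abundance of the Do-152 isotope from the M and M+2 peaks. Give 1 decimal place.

36.4%

If p is the fraction of Do that is Do-152, then I(M+2)/I(M) = [C(3,1)·p^2·(1−p)] / p^3 = 3·(1−p)/p = 57.6/11.0 = 5.2364
(1−p)/p = 5.2364/3 = 1.7455  ⇒  p = 1/(1 + 1.7455) = 0.3642
Do-152: 36.4%, Do-154: 63.6%.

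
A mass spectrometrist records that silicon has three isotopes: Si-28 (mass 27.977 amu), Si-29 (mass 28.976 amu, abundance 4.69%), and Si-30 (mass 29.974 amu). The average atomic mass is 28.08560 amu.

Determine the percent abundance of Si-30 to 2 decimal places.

3.09%

Let x and y be the fractions of Si-28 and Si-30. Then x + y = 1 − 0.0469 = 0.9531 and 27.977x + 29.974y = 28.08560 − 0.0469×28.976 = 26.7266256.
Substituting: 27.977x + 29.974(0.9531 − x) = 26.7266256
(27.977 − 29.974)x = -1.8415938  ⇒  x = 0.92218, y = 0.03092
Si-28: 92.22%, Si-30: 3.09%.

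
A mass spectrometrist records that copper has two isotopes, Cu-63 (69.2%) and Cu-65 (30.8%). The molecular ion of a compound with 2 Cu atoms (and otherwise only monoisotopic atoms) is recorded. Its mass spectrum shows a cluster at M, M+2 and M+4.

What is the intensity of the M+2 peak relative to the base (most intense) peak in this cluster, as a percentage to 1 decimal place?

Binomial terms of (0.692 + 0.308)^2: M 0.4789, M+2 0.4263, M+4 0.0949 → M is the base peak.
P(M) = C(2,0) × 0.692^2 × 0.308^0 = 1 × 0.478864 × 1.0000 = 0.478864 (base)
P(M+2) = C(2,1) × 0.692^1 × 0.308^1 = 2 × 0.6920 × 0.3080 = 0.426272
Relative intensity = 0.426272 / 0.478864 × 100 = 89.0

89.0%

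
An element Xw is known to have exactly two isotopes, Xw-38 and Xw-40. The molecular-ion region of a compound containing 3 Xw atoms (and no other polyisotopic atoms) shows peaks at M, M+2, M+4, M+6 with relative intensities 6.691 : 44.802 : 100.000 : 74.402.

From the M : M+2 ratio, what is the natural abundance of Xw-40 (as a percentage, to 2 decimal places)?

69.06%

Let p = fractional abundance of Xw-38. I(M+2)/I(M) = [C(3,1)·p^2·(1−p)] / p^3 = 3·(1−p)/p = 44.802/6.691 = 6.6959
(1−p)/p = 6.6959/3 = 2.2320  ⇒  p = 1/(1 + 2.2320) = 0.3094
Xw-38: 30.94%, Xw-40: 69.06%.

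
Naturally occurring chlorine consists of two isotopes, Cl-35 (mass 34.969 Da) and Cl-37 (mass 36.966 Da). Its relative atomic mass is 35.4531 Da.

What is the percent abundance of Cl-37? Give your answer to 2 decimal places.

24.24%

Writing the weighted mean with unknown fraction x of Cl-35:
34.969·x + 36.966·(1 − x) = 35.4531
(34.969 − 36.966)·x = 35.4531 − 36.966
x = -1.5129 / -1.997 = 0.75759 → 75.76% Cl-35, 24.24% Cl-37.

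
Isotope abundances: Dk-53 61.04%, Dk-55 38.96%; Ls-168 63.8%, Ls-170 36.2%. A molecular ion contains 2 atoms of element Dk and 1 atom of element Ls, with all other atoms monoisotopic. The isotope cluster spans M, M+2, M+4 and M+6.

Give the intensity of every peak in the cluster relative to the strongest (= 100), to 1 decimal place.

Element Dk pattern (n=2): 0.37258816 : 0.47562368 : 0.15178816
Element Ls pattern (n=1): 0.6380 : 0.3620
Convolve the two distributions (both contribute in 2-u steps):
  M: 0.37258816×0.6380 = 0.237711
  M+2: 0.37258816×0.3620 + 0.47562368×0.6380 = 0.438325
  M+4: 0.47562368×0.3620 + 0.15178816×0.6380 = 0.269017
  M+6: 0.15178816×0.3620 = 0.054947
Scale to base peak (0.438325) = 100: 54.2 : 100.0 : 61.4 : 12.5

54.2 : 100.0 : 61.4 : 12.5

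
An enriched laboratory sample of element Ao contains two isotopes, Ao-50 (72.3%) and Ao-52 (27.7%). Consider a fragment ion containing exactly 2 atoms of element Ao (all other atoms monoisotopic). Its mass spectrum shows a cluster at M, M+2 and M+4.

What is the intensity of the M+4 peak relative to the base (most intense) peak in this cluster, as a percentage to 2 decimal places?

14.68%

Term probabilities: M 0.5227, M+2 0.4005, M+4 0.0767. Base peak = M.
P(M) = C(2,0) × 0.723^2 × 0.277^0 = 1 × 0.522729 × 1.0000 = 0.522729 (base)
P(M+4) = C(2,2) × 0.723^0 × 0.277^2 = 1 × 1.0000 × 0.076729 = 0.076729
Relative intensity = 0.076729 / 0.522729 × 100 = 14.68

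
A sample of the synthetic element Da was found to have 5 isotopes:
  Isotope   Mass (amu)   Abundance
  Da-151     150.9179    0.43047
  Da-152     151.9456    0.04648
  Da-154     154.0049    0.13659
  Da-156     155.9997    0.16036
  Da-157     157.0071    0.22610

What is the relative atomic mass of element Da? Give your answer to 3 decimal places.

Ar = Σ fᵢ·mᵢ = 0.43047 × 150.9179 + 0.04648 × 151.9456 + 0.13659 × 154.0049 + 0.16036 × 155.9997 + 0.22610 × 157.0071
= 64.96563 + 7.06243 + 21.03553 + 25.01611 + 35.49931 = 153.57901 amu

153.579 amu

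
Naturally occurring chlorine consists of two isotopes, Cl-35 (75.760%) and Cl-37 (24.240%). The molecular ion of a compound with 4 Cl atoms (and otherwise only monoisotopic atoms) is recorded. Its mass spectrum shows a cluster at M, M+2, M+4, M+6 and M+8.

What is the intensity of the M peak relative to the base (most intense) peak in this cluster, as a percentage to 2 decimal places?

78.14%

Binomial terms of (0.75760 + 0.24240)^4: M 0.3294, M+2 0.4216, M+4 0.2023, M+6 0.0432, M+8 0.0035 → M+2 is the base peak.
P(M+2) = C(4,1) × 0.75760^3 × 0.24240^1 = 4 × 0.4348304 × 0.2424 = 0.421612 (base)
P(M) = C(4,0) × 0.75760^4 × 0.24240^0 = 1 × 0.32942751 × 1.0000 = 0.329428
Relative intensity = 0.329428 / 0.421612 × 100 = 78.14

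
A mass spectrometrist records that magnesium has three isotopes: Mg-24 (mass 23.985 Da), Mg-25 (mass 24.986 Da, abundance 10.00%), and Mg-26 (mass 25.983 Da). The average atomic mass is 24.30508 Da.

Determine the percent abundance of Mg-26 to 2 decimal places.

Let x and y be the fractions of Mg-24 and Mg-26. Then x + y = 1 − 0.1000 = 0.9000 and 23.985x + 25.983y = 24.30508 − 0.1000×24.986 = 21.80648.
Substituting: 23.985x + 25.983(0.9000 − x) = 21.80648
(23.985 − 25.983)x = -1.57822  ⇒  x = 0.78990, y = 0.11010
Mg-24: 78.99%, Mg-26: 11.01%.

11.01%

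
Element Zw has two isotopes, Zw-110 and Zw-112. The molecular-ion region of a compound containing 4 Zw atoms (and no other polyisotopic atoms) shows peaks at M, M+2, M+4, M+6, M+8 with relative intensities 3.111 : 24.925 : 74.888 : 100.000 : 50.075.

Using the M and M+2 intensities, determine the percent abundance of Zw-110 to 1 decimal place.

If p is the fraction of Zw that is Zw-110, then I(M+2)/I(M) = [C(4,1)·p^3·(1−p)] / p^4 = 4·(1−p)/p = 24.925/3.111 = 8.0119
(1−p)/p = 8.0119/4 = 2.0030  ⇒  p = 1/(1 + 2.0030) = 0.3330
Zw-110: 33.3%, Zw-112: 66.7%.

33.3%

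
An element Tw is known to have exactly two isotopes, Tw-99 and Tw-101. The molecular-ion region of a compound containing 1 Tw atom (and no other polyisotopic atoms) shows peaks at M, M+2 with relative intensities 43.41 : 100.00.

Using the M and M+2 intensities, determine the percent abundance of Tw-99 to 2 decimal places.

30.27%

If p is the fraction of Tw that is Tw-99, then I(M+2)/I(M) = [C(1,1)·p^0·(1−p)] / p^1 = 1·(1−p)/p = 100.00/43.41 = 2.3036
(1−p)/p = 2.3036/1 = 2.3036  ⇒  p = 1/(1 + 2.3036) = 0.3027
Tw-99: 30.27%, Tw-101: 69.73%.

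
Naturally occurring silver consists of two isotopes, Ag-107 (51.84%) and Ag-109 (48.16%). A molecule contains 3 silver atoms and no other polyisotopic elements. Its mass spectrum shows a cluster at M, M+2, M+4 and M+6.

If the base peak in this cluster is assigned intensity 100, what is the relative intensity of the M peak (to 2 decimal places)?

35.88

(0.5184 + 0.4816)^3 gives M 0.1393, M+2 0.3883, M+4 0.3607, M+6 0.1117; the largest is M+2.
P(M+2) = C(3,1) × 0.5184^2 × 0.4816^1 = 3 × 0.26873856 × 0.4816 = 0.388273 (base)
P(M) = C(3,0) × 0.5184^3 × 0.4816^0 = 1 × 0.13931407 × 1.0000 = 0.139314
Relative intensity = 0.139314 / 0.388273 × 100 = 35.88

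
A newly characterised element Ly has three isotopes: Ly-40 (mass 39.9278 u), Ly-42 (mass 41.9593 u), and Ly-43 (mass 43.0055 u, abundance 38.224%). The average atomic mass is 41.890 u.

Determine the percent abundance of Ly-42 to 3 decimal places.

The remaining 61.776% is split between Ly-40 (fraction x) and Ly-42 (fraction 0.61776 − x).
Substituting: 39.9278x + 41.9593(0.61776 − x) = 25.45157768
(39.9278 − 41.9593)x = -0.469199488  ⇒  x = 0.23096, y = 0.38680
Ly-40: 23.096%, Ly-42: 38.680%.

38.680%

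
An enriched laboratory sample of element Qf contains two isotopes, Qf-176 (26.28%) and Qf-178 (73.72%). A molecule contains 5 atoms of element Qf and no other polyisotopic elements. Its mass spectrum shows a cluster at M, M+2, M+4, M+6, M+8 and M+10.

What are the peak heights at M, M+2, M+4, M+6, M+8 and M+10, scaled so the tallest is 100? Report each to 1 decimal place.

0.3 : 4.5 : 25.4 : 71.3 : 100.0 : 56.1

Each Qf atom is independently Qf-176 (p = 0.2628) or Qf-178 (q = 0.7372); the cluster is the binomial expansion (p + q)^5.
P(M) = 0.2628^5 = 0.001254
P(M+2) = 5 × 0.2628^4 × 0.7372^1 = 0.017582
P(M+4) = 10 × 0.2628^3 × 0.7372^2 = 0.098639
P(M+6) = 10 × 0.2628^2 × 0.7372^3 = 0.276698
P(M+8) = 5 × 0.2628^1 × 0.7372^4 = 0.388094
P(M+10) = 0.7372^5 = 0.217734
The M+8 peak is largest (0.388094); scaling to 100 gives 0.3 : 4.5 : 25.4 : 71.3 : 100.0 : 56.1.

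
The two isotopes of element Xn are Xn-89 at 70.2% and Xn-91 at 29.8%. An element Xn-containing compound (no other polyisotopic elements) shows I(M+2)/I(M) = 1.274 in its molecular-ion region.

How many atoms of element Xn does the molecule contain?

The M+2/M ratio from n Xn atoms is n · q/p = n · 0.298/0.702.
n = 1.274 × 0.702/0.298 = 3.00 ≈ 3

3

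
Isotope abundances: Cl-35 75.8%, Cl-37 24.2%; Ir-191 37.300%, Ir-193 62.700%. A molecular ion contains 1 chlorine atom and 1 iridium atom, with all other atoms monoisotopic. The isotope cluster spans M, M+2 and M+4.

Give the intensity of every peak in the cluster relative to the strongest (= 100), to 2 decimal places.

49.99 : 100.00 : 26.83

Chlorine pattern (n=1): 0.7580 : 0.2420
Iridium pattern (n=1): 0.3730 : 0.6270
Convolve the two distributions (both contribute in 2-u steps):
  M: 0.7580×0.3730 = 0.282734
  M+2: 0.7580×0.6270 + 0.2420×0.3730 = 0.565532
  M+4: 0.2420×0.6270 = 0.151734
Scale to base peak (0.565532) = 100: 49.99 : 100.00 : 26.83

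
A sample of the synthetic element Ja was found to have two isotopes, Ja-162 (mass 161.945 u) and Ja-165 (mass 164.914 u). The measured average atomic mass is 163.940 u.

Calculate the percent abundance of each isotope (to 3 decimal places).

Let x be the fractional abundance of Ja-162; then Ja-165 has abundance 1 − x.
161.945·x + 164.914·(1 − x) = 163.940
(161.945 − 164.914)·x = 163.940 − 164.914
x = -0.974 / -2.969 = 0.32806 → 32.806% Ja-162, 67.194% Ja-165.

Ja-162: 32.806%, Ja-165: 67.194%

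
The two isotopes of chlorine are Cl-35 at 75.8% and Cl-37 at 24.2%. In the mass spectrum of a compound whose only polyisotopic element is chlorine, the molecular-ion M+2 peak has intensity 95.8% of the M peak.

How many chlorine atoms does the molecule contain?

3

The M+2/M ratio from n Cl atoms is n · q/p = n · 0.242/0.758.
n = 0.958 × 0.758/0.242 = 3.00 ≈ 3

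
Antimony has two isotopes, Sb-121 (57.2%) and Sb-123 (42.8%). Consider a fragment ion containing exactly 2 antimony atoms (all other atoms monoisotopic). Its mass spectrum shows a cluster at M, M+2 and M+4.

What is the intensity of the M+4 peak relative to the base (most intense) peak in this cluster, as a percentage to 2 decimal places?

37.41%

Term probabilities: M 0.3272, M+2 0.4896, M+4 0.1832. Base peak = M+2.
P(M+2) = C(2,1) × 0.572^1 × 0.428^1 = 2 × 0.5720 × 0.4280 = 0.489632 (base)
P(M+4) = C(2,2) × 0.572^0 × 0.428^2 = 1 × 1.0000 × 0.183184 = 0.183184
Relative intensity = 0.183184 / 0.489632 × 100 = 37.41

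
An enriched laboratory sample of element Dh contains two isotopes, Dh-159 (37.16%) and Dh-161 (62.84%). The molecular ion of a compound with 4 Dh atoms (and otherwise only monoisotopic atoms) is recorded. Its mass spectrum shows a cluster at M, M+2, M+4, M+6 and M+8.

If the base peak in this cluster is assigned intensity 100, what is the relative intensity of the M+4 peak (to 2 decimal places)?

Term probabilities: M 0.0191, M+2 0.1290, M+4 0.3272, M+6 0.3688, M+8 0.1559. Base peak = M+6.
P(M+6) = C(4,3) × 0.3716^1 × 0.6284^3 = 4 × 0.3716 × 0.24814671 = 0.368845 (base)
P(M+4) = C(4,2) × 0.3716^2 × 0.6284^2 = 6 × 0.13808656 × 0.39488656 = 0.327171
Relative intensity = 0.327171 / 0.368845 × 100 = 88.70

88.70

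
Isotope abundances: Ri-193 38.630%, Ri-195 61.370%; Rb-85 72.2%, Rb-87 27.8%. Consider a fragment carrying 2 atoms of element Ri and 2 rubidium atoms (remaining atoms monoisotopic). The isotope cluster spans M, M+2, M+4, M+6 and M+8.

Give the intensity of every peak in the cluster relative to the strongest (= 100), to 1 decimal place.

19.5 : 77.1 : 100.0 : 47.2 : 7.3

Element Ri pattern (n=2): 0.14922769 : 0.47414462 : 0.37662769
Rubidium pattern (n=2): 0.521284 : 0.401432 : 0.077284
Convolve the two distributions (both contribute in 2-u steps):
  M: 0.14922769×0.521284 = 0.077790
  M+2: 0.14922769×0.401432 + 0.47414462×0.521284 = 0.307069
  M+4: 0.14922769×0.077284 + 0.47414462×0.401432 + 0.37662769×0.521284 = 0.398200
  M+6: 0.47414462×0.077284 + 0.37662769×0.401432 = 0.187834
  M+8: 0.37662769×0.077284 = 0.029107
Scale to base peak (0.398200) = 100: 19.5 : 77.1 : 100.0 : 47.2 : 7.3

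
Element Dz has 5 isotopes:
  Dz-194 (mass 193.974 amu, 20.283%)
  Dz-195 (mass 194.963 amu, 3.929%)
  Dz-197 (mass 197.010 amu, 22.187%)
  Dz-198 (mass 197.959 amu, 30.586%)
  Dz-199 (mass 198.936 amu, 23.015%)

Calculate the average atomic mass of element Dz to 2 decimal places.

197.05 amu

Average mass = Σ (abundance × isotope mass) = 0.20283 × 193.974 + 0.03929 × 194.963 + 0.22187 × 197.010 + 0.30586 × 197.959 + 0.23015 × 198.936
= 39.3437 + 7.6601 + 43.7106 + 60.5477 + 45.7851 = 197.0472 amu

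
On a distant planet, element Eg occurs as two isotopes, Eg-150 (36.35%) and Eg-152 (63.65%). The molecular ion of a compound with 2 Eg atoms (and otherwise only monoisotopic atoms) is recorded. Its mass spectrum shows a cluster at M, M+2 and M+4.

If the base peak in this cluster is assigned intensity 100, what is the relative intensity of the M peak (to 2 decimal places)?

Term probabilities: M 0.1321, M+2 0.4627, M+4 0.4051. Base peak = M+2.
P(M+2) = C(2,1) × 0.3635^1 × 0.6365^1 = 2 × 0.3635 × 0.6365 = 0.462736 (base)
P(M) = C(2,0) × 0.3635^2 × 0.6365^0 = 1 × 0.13213225 × 1.0000 = 0.132132
Relative intensity = 0.132132 / 0.462736 × 100 = 28.55

28.55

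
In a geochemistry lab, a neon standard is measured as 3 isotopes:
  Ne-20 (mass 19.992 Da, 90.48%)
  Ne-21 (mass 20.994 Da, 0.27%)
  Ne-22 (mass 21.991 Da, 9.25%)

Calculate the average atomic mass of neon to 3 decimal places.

20.180 Da

Average mass = Σ (abundance × isotope mass) = 0.9048 × 19.992 + 0.0027 × 20.994 + 0.0925 × 21.991
= 18.0888 + 0.0567 + 2.0342 = 20.1797 Da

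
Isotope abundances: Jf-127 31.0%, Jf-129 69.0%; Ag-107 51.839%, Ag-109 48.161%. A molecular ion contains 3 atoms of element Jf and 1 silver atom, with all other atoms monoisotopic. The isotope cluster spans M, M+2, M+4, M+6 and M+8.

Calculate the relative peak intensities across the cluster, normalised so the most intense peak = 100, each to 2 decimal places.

Element Jf pattern (n=3): 0.029791 : 0.198927 : 0.442773 : 0.328509
Silver pattern (n=1): 0.51839 : 0.48161
Convolve the two distributions (both contribute in 2-u steps):
  M: 0.029791×0.51839 = 0.015443
  M+2: 0.029791×0.48161 + 0.198927×0.51839 = 0.117469
  M+4: 0.198927×0.48161 + 0.442773×0.51839 = 0.325334
  M+6: 0.442773×0.48161 + 0.328509×0.51839 = 0.383540
  M+8: 0.328509×0.48161 = 0.158213
Scale to base peak (0.383540) = 100: 4.03 : 30.63 : 84.82 : 100.00 : 41.25

4.03 : 30.63 : 84.82 : 100.00 : 41.25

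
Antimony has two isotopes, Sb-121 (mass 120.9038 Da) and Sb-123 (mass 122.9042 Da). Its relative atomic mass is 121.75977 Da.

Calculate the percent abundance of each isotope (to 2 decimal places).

With x = fraction of Sb-121 (so Sb-123 is 1 − x):
120.9038·x + 122.9042·(1 − x) = 121.75977
(120.9038 − 122.9042)·x = 121.75977 − 122.9042
x = -1.14443 / -2.0004 = 0.57210 → 57.21% Sb-121, 42.79% Sb-123.

Sb-121: 57.21%, Sb-123: 42.79%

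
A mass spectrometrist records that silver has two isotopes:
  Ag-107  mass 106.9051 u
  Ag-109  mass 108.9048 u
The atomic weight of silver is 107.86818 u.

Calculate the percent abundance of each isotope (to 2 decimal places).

Ag-107: 51.84%, Ag-109: 48.16%

With x = fraction of Ag-107 (so Ag-109 is 1 − x):
106.9051·x + 108.9048·(1 − x) = 107.86818
(106.9051 − 108.9048)·x = 107.86818 − 108.9048
x = -1.03662 / -1.9997 = 0.51839 → 51.84% Ag-107, 48.16% Ag-109.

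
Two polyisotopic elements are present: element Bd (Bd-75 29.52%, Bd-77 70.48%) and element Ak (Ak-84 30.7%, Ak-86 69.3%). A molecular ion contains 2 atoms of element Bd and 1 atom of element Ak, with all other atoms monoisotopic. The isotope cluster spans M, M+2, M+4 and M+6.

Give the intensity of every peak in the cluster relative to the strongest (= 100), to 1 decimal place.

Element Bd pattern (n=2): 0.08714304 : 0.41611392 : 0.49674304
Element Ak pattern (n=1): 0.3070 : 0.6930
Convolve the two distributions (both contribute in 2-u steps):
  M: 0.08714304×0.3070 = 0.026753
  M+2: 0.08714304×0.6930 + 0.41611392×0.3070 = 0.188137
  M+4: 0.41611392×0.6930 + 0.49674304×0.3070 = 0.440867
  M+6: 0.49674304×0.6930 = 0.344243
Scale to base peak (0.440867) = 100: 6.1 : 42.7 : 100.0 : 78.1

6.1 : 42.7 : 100.0 : 78.1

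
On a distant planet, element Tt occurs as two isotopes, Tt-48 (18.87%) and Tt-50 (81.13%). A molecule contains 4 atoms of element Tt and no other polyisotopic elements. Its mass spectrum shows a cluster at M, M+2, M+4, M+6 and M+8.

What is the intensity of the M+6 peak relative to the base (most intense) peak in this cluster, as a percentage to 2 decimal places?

Binomial terms of (0.1887 + 0.8113)^4: M 0.0013, M+2 0.0218, M+4 0.1406, M+6 0.4031, M+8 0.4332 → M+8 is the base peak.
P(M+8) = C(4,4) × 0.1887^0 × 0.8113^4 = 1 × 1.0000 × 0.43323736 = 0.433237 (base)
P(M+6) = C(4,3) × 0.1887^1 × 0.8113^3 = 4 × 0.1887 × 0.5340039 = 0.403066
Relative intensity = 0.403066 / 0.433237 × 100 = 93.04

93.04%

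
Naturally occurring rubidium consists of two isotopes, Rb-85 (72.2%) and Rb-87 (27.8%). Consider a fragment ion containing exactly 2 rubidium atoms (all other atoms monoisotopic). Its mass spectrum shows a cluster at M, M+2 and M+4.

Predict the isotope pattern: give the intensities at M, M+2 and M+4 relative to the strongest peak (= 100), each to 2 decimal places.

100.00 : 77.01 : 14.83

Expanding (0.722 + 0.278)^2:
P(M) = 0.722^2 = 0.521284
P(M+2) = 2 × 0.722^1 × 0.278^1 = 0.401432
P(M+4) = 0.278^2 = 0.077284
The M peak is largest (0.521284); scaling to 100 gives 100.00 : 77.01 : 14.83.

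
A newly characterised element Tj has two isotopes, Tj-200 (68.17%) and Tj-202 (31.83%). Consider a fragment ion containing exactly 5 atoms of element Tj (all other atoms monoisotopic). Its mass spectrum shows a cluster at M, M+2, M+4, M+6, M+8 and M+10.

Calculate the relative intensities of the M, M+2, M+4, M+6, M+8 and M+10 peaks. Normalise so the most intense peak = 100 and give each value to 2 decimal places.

Each Tj atom is independently Tj-200 (p = 0.6817) or Tj-202 (q = 0.3183); the cluster is the binomial expansion (p + q)^5.
P(M) = 0.6817^5 = 0.147220
P(M+2) = 5 × 0.6817^4 × 0.3183^1 = 0.343700
P(M+4) = 10 × 0.6817^3 × 0.3183^2 = 0.320962
P(M+6) = 10 × 0.6817^2 × 0.3183^3 = 0.149864
P(M+8) = 5 × 0.6817^1 × 0.3183^4 = 0.034987
P(M+10) = 0.3183^5 = 0.003267
The M+2 peak is largest (0.343700); scaling to 100 gives 42.83 : 100.00 : 93.38 : 43.60 : 10.18 : 0.95.

42.83 : 100.00 : 93.38 : 43.60 : 10.18 : 0.95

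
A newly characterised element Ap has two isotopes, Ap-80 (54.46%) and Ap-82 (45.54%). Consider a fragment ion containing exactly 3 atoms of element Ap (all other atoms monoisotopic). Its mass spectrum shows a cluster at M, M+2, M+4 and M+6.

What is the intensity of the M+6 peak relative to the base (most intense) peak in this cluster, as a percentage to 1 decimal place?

Binomial terms of (0.5446 + 0.4554)^3: M 0.1615, M+2 0.4052, M+4 0.3388, M+6 0.0944 → M+2 is the base peak.
P(M+2) = C(3,1) × 0.5446^2 × 0.4554^1 = 3 × 0.29658916 × 0.4554 = 0.405200 (base)
P(M+6) = C(3,3) × 0.5446^0 × 0.4554^3 = 1 × 1.0000 × 0.09444502 = 0.094445
Relative intensity = 0.094445 / 0.405200 × 100 = 23.3

23.3%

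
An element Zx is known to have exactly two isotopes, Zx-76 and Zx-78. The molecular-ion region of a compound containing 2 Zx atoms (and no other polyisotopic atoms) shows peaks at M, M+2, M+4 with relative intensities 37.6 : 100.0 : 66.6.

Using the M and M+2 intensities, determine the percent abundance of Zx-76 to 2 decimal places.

42.92%

Write p for the Zx-76 fraction. I(M+2)/I(M) = [C(2,1)·p^1·(1−p)] / p^2 = 2·(1−p)/p = 100.0/37.6 = 2.6596
(1−p)/p = 2.6596/2 = 1.3298  ⇒  p = 1/(1 + 1.3298) = 0.4292
Zx-76: 42.92%, Zx-78: 57.08%.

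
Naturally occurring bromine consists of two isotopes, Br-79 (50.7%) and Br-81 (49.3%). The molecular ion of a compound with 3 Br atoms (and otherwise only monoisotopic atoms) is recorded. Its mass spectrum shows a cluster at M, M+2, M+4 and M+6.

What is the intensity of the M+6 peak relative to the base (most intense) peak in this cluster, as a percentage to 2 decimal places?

Term probabilities: M 0.1303, M+2 0.3802, M+4 0.3697, M+6 0.1198. Base peak = M+2.
P(M+2) = C(3,1) × 0.507^2 × 0.493^1 = 3 × 0.257049 × 0.4930 = 0.380175 (base)
P(M+6) = C(3,3) × 0.507^0 × 0.493^3 = 1 × 1.0000 × 0.11982316 = 0.119823
Relative intensity = 0.119823 / 0.380175 × 100 = 31.52

31.52%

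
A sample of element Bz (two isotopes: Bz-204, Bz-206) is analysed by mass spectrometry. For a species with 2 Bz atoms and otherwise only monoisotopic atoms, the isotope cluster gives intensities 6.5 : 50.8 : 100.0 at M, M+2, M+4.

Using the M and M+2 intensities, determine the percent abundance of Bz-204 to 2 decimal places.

20.38%

If p is the fraction of Bz that is Bz-204, then I(M+2)/I(M) = [C(2,1)·p^1·(1−p)] / p^2 = 2·(1−p)/p = 50.8/6.5 = 7.8154
(1−p)/p = 7.8154/2 = 3.9077  ⇒  p = 1/(1 + 3.9077) = 0.2038
Bz-204: 20.38%, Bz-206: 79.62%.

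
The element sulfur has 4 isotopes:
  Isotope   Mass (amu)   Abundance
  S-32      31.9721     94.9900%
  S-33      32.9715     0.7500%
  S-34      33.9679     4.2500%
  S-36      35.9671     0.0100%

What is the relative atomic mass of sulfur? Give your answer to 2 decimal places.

Average mass = Σ (abundance × isotope mass) = 0.949900 × 31.9721 + 0.007500 × 32.9715 + 0.042500 × 33.9679 + 0.000100 × 35.9671
= 30.37030 + 0.24729 + 1.44364 + 0.00360 = 32.06483 amu

32.06 amu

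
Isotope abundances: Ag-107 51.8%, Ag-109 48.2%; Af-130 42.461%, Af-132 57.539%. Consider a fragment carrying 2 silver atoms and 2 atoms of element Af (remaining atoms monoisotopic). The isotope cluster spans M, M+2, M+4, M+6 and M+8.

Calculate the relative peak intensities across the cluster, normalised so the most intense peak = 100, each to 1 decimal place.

Silver pattern (n=2): 0.268324 : 0.499352 : 0.232324
Element Af pattern (n=2): 0.18029365 : 0.4886327 : 0.33107365
Convolve the two distributions (both contribute in 2-u steps):
  M: 0.268324×0.18029365 = 0.048377
  M+2: 0.268324×0.4886327 + 0.499352×0.18029365 = 0.221142
  M+4: 0.268324×0.33107365 + 0.499352×0.4886327 + 0.232324×0.18029365 = 0.374721
  M+6: 0.499352×0.33107365 + 0.232324×0.4886327 = 0.278843
  M+8: 0.232324×0.33107365 = 0.076916
Scale to base peak (0.374721) = 100: 12.9 : 59.0 : 100.0 : 74.4 : 20.5

12.9 : 59.0 : 100.0 : 74.4 : 20.5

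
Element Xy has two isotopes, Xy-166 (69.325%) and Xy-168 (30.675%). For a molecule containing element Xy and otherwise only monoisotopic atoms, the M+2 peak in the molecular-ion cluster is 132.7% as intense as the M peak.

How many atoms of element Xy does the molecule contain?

3

With n Xy atoms, P(M+2)/P(M) = C(n,1)·p^(n−1)q / p^n = n·q/p = n · 0.30675/0.69325.
n = 1.327 × 0.69325/0.30675 = 3.00 ≈ 3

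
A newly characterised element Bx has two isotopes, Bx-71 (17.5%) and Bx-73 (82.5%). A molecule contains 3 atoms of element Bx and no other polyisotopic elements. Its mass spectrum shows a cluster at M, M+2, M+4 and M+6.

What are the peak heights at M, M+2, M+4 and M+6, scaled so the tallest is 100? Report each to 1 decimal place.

1.0 : 13.5 : 63.6 : 100.0

Expanding (0.175 + 0.825)^3:
P(M) = 0.175^3 = 0.005359
P(M+2) = 3 × 0.175^2 × 0.825^1 = 0.075797
P(M+4) = 3 × 0.175^1 × 0.825^2 = 0.357328
P(M+6) = 0.825^3 = 0.561516
The M+6 peak is largest (0.561516); scaling to 100 gives 1.0 : 13.5 : 63.6 : 100.0.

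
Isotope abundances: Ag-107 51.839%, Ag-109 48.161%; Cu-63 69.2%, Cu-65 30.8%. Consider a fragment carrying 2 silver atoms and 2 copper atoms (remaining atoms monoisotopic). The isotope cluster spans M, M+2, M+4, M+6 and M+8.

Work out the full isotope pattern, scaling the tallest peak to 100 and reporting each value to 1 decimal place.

Silver pattern (n=2): 0.26872819 : 0.49932362 : 0.23194819
Copper pattern (n=2): 0.478864 : 0.426272 : 0.094864
Convolve the two distributions (both contribute in 2-u steps):
  M: 0.26872819×0.478864 = 0.128684
  M+2: 0.26872819×0.426272 + 0.49932362×0.478864 = 0.353659
  M+4: 0.26872819×0.094864 + 0.49932362×0.426272 + 0.23194819×0.478864 = 0.349412
  M+6: 0.49932362×0.094864 + 0.23194819×0.426272 = 0.146241
  M+8: 0.23194819×0.094864 = 0.022004
Scale to base peak (0.353659) = 100: 36.4 : 100.0 : 98.8 : 41.4 : 6.2

36.4 : 100.0 : 98.8 : 41.4 : 6.2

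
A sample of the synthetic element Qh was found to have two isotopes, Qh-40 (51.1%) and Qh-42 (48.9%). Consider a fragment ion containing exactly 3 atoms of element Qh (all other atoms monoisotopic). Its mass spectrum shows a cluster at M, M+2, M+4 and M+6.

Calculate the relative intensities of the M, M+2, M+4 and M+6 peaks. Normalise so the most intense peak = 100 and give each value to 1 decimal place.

34.8 : 100.0 : 95.7 : 30.5

The 3 Qh atoms are independent, so intensities follow the terms of (0.511 + 0.489)^3.
P(M) = 0.511^3 = 0.133433
P(M+2) = 3 × 0.511^2 × 0.489^1 = 0.383065
P(M+4) = 3 × 0.511^1 × 0.489^2 = 0.366572
P(M+6) = 0.489^3 = 0.116930
The M+2 peak is largest (0.383065); scaling to 100 gives 34.8 : 100.0 : 95.7 : 30.5.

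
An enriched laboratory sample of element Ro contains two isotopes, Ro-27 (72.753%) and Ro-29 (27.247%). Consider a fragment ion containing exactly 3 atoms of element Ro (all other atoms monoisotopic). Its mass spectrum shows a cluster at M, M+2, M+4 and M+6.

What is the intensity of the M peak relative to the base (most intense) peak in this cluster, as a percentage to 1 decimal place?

89.0%

Term probabilities: M 0.3851, M+2 0.4327, M+4 0.1620, M+6 0.0202. Base peak = M+2.
P(M+2) = C(3,1) × 0.72753^2 × 0.27247^1 = 3 × 0.5292999 × 0.27247 = 0.432655 (base)
P(M) = C(3,0) × 0.72753^3 × 0.27247^0 = 1 × 0.38508156 × 1.0000 = 0.385082
Relative intensity = 0.385082 / 0.432655 × 100 = 89.0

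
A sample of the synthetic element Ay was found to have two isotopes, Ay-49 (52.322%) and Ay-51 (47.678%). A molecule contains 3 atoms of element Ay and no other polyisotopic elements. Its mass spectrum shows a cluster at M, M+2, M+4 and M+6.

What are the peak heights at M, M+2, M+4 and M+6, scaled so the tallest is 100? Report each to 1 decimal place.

36.6 : 100.0 : 91.1 : 27.7

Each Ay atom is independently Ay-49 (p = 0.52322) or Ay-51 (q = 0.47678); the cluster is the binomial expansion (p + q)^3.
P(M) = 0.52322^3 = 0.143236
P(M+2) = 3 × 0.52322^2 × 0.47678^1 = 0.391569
P(M+4) = 3 × 0.52322^1 × 0.47678^2 = 0.356814
P(M+6) = 0.47678^3 = 0.108381
The M+2 peak is largest (0.391569); scaling to 100 gives 36.6 : 100.0 : 91.1 : 27.7.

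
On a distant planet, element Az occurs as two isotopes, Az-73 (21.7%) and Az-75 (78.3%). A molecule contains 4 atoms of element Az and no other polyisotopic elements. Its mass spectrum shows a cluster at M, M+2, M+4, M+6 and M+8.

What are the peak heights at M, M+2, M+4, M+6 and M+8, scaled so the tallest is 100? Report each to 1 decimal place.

Each Az atom is independently Az-73 (p = 0.217) or Az-75 (q = 0.783); the cluster is the binomial expansion (p + q)^4.
P(M) = 0.217^4 = 0.002217
P(M+2) = 4 × 0.217^3 × 0.783^1 = 0.032004
P(M+4) = 6 × 0.217^2 × 0.783^2 = 0.173218
P(M+6) = 4 × 0.217^1 × 0.783^3 = 0.416682
P(M+8) = 0.783^4 = 0.375878
The M+6 peak is largest (0.416682); scaling to 100 gives 0.5 : 7.7 : 41.6 : 100.0 : 90.2.

0.5 : 7.7 : 41.6 : 100.0 : 90.2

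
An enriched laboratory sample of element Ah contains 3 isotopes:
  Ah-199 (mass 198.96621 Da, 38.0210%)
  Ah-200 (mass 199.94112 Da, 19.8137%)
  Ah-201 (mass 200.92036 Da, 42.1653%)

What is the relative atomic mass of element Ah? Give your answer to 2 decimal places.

Weight each isotope mass by its fractional abundance: 0.380210 × 198.96621 + 0.198137 × 199.94112 + 0.421653 × 200.92036
= 75.648943 + 39.615734 + 84.718673 = 199.983350 Da

199.98 Da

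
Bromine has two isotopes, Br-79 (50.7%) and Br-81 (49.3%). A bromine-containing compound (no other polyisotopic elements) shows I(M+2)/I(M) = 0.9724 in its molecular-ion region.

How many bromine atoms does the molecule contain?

The M+2/M ratio from n Br atoms is n · q/p = n · 0.493/0.507.
n = 0.9724 × 0.507/0.493 = 1.00 ≈ 1

1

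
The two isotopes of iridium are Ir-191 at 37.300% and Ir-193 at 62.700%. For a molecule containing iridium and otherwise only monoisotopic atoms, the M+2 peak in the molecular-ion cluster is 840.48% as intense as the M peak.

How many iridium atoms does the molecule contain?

With n Ir atoms, P(M+2)/P(M) = C(n,1)·p^(n−1)q / p^n = n·q/p = n · 0.62700/0.37300.
n = 8.4048 × 0.37300/0.62700 = 5.00 ≈ 5

5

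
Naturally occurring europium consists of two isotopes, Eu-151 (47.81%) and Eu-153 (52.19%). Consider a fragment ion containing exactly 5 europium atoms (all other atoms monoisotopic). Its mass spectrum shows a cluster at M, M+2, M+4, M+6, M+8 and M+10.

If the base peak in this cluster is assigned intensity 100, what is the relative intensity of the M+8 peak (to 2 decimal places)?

Term probabilities: M 0.0250, M+2 0.1363, M+4 0.2977, M+6 0.3249, M+8 0.1774, M+10 0.0387. Base peak = M+6.
P(M+6) = C(5,3) × 0.4781^2 × 0.5219^3 = 10 × 0.22857961 × 0.14215492 = 0.324937 (base)
P(M+8) = C(5,4) × 0.4781^1 × 0.5219^4 = 5 × 0.4781 × 0.07419065 = 0.177353
Relative intensity = 0.177353 / 0.324937 × 100 = 54.58

54.58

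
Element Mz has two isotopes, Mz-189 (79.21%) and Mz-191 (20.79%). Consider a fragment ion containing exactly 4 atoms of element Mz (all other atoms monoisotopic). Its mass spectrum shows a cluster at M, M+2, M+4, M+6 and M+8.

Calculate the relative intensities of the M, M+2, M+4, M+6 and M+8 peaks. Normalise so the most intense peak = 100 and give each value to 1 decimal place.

The 4 Mz atoms are independent, so intensities follow the terms of (0.7921 + 0.2079)^4.
P(M) = 0.7921^4 = 0.393659
P(M+2) = 4 × 0.7921^3 × 0.2079^1 = 0.413290
P(M+4) = 6 × 0.7921^2 × 0.2079^2 = 0.162712
P(M+6) = 4 × 0.7921^1 × 0.2079^3 = 0.028471
P(M+8) = 0.2079^4 = 0.001868
The M+2 peak is largest (0.413290); scaling to 100 gives 95.3 : 100.0 : 39.4 : 6.9 : 0.5.

95.3 : 100.0 : 39.4 : 6.9 : 0.5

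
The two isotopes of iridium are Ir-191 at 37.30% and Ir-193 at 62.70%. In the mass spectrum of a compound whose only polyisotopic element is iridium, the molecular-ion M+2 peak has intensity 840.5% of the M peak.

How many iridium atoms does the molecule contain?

For n independent Ir atoms, I(M+2)/I(M) = n · (abundance Ir-193) / (abundance Ir-191) = n · 0.6270/0.3730.
n = 8.405 × 0.3730/0.6270 = 5.00 ≈ 5

5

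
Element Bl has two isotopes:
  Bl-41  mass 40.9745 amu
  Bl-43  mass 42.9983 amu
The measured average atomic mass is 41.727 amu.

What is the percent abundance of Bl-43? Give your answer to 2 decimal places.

37.18%

Let x be the fractional abundance of Bl-41; then Bl-43 has abundance 1 − x.
40.9745·x + 42.9983·(1 − x) = 41.727
(40.9745 − 42.9983)·x = 41.727 − 42.9983
x = -1.2713 / -2.0238 = 0.62817 → 62.82% Bl-41, 37.18% Bl-43.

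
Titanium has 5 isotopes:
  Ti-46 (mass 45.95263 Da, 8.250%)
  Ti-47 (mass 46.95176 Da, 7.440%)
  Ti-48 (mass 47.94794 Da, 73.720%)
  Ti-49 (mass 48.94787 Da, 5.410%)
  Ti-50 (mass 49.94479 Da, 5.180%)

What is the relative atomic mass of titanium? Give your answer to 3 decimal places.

The abundance-weighted mean is 0.08250 × 45.95263 + 0.07440 × 46.95176 + 0.73720 × 47.94794 + 0.05410 × 48.94787 + 0.05180 × 49.94479
= 3.791092 + 3.493211 + 35.347221 + 2.648080 + 2.587140 = 47.866744 Da

47.867 Da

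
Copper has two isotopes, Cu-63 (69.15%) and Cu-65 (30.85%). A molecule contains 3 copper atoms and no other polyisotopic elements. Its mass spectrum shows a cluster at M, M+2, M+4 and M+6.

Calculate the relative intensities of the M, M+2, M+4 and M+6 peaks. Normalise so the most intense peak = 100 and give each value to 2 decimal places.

74.72 : 100.00 : 44.61 : 6.63

The 3 Cu atoms are independent, so intensities follow the terms of (0.6915 + 0.3085)^3.
P(M) = 0.6915^3 = 0.330656
P(M+2) = 3 × 0.6915^2 × 0.3085^1 = 0.442548
P(M+4) = 3 × 0.6915^1 × 0.3085^2 = 0.197435
P(M+6) = 0.3085^3 = 0.029361
The M+2 peak is largest (0.442548); scaling to 100 gives 74.72 : 100.00 : 44.61 : 6.63.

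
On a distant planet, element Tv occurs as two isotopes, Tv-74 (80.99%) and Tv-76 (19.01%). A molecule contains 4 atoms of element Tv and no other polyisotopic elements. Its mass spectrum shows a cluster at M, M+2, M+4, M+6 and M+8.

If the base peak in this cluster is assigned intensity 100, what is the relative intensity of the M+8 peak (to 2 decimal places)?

0.30

Term probabilities: M 0.4303, M+2 0.4040, M+4 0.1422, M+6 0.0223, M+8 0.0013. Base peak = M.
P(M) = C(4,0) × 0.8099^4 × 0.1901^0 = 1 × 0.43025467 × 1.0000 = 0.430255 (base)
P(M+8) = C(4,4) × 0.8099^0 × 0.1901^4 = 1 × 1.0000 × 0.00130596 = 0.001306
Relative intensity = 0.001306 / 0.430255 × 100 = 0.30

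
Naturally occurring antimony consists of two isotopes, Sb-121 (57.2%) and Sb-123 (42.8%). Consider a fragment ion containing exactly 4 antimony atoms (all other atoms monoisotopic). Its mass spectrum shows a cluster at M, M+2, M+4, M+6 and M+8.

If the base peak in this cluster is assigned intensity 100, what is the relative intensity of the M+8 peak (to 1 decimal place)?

Term probabilities: M 0.1070, M+2 0.3204, M+4 0.3596, M+6 0.1794, M+8 0.0336. Base peak = M+4.
P(M+4) = C(4,2) × 0.572^2 × 0.428^2 = 6 × 0.327184 × 0.183184 = 0.359609 (base)
P(M+8) = C(4,4) × 0.572^0 × 0.428^4 = 1 × 1.0000 × 0.03355638 = 0.033556
Relative intensity = 0.033556 / 0.359609 × 100 = 9.3

9.3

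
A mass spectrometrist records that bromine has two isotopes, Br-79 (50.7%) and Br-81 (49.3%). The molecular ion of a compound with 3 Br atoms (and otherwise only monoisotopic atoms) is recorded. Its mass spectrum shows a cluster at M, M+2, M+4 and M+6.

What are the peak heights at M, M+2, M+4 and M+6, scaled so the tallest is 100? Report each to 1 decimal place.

The 3 Br atoms are independent, so intensities follow the terms of (0.507 + 0.493)^3.
P(M) = 0.507^3 = 0.130324
P(M+2) = 3 × 0.507^2 × 0.493^1 = 0.380175
P(M+4) = 3 × 0.507^1 × 0.493^2 = 0.369678
P(M+6) = 0.493^3 = 0.119823
The M+2 peak is largest (0.380175); scaling to 100 gives 34.3 : 100.0 : 97.2 : 31.5.

34.3 : 100.0 : 97.2 : 31.5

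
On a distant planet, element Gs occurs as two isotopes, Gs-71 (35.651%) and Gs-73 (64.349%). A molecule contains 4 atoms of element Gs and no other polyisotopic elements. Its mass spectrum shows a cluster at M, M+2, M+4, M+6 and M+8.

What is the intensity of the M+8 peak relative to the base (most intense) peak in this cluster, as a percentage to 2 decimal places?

Term probabilities: M 0.0162, M+2 0.1166, M+4 0.3158, M+6 0.3800, M+8 0.1715. Base peak = M+6.
P(M+6) = C(4,3) × 0.35651^1 × 0.64349^3 = 4 × 0.35651 × 0.26645594 = 0.379977 (base)
P(M+8) = C(4,4) × 0.35651^0 × 0.64349^4 = 1 × 1.0000 × 0.17146173 = 0.171462
Relative intensity = 0.171462 / 0.379977 × 100 = 45.12

45.12%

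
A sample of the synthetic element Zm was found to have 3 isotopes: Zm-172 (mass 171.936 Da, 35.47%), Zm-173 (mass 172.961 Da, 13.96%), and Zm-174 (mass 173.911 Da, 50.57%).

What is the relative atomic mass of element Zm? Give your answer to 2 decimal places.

173.08 Da

Weight each isotope mass by its fractional abundance: 0.3547 × 171.936 + 0.1396 × 172.961 + 0.5057 × 173.911
= 60.9857 + 24.1454 + 87.9468 = 173.0779 Da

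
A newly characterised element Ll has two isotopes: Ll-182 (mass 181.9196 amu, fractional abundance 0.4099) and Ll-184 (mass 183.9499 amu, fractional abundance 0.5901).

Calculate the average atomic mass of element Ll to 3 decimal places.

183.118 amu

The abundance-weighted mean is 0.4099 × 181.9196 + 0.5901 × 183.9499
= 74.56884 + 108.54884 = 183.11768 amu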